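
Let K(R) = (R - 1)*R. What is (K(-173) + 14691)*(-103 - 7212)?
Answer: -327660795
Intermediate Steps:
K(R) = R*(-1 + R) (K(R) = (-1 + R)*R = R*(-1 + R))
(K(-173) + 14691)*(-103 - 7212) = (-173*(-1 - 173) + 14691)*(-103 - 7212) = (-173*(-174) + 14691)*(-7315) = (30102 + 14691)*(-7315) = 44793*(-7315) = -327660795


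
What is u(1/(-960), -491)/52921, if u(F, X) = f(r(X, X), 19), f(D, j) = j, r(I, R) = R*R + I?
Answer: 19/52921 ≈ 0.00035903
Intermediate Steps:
r(I, R) = I + R² (r(I, R) = R² + I = I + R²)
u(F, X) = 19
u(1/(-960), -491)/52921 = 19/52921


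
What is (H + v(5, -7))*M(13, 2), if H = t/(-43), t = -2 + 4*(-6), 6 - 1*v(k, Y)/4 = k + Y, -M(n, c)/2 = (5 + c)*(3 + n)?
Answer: -314048/43 ≈ -7303.4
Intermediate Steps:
M(n, c) = -2*(3 + n)*(5 + c) (M(n, c) = -2*(5 + c)*(3 + n) = -2*(3 + n)*(5 + c))
v(k, Y) = 24 - 4*Y - 4*k (v(k, Y) = 24 - 4*(k + Y) = 24 - 4*(Y + k) = 24 + (-4*Y - 4*k) = 24 - 4*Y - 4*k)
t = -26 (t = -2 - 24 = -26)
H = 26/43 (H = -26/(-43) = -26*(-1/43) = 26/43 ≈ 0.60465)
(H + v(5, -7))*M(13, 2) = (26/43 + (24 - 4*(-7) - 4*5))*(-30 - 10*13 - 6*2 - 2*2*13) = (26/43 + (24 + 28 - 20))*(-30 - 130 - 12 - 52) = (26/43 + 32)*(-224) = (1402/43)*(-224) = -314048/43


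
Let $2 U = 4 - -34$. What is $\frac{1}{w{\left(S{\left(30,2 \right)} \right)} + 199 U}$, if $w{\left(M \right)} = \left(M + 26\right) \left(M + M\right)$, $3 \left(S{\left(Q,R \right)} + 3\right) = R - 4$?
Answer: $\frac{9}{32555} \approx 0.00027646$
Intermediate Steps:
$S{\left(Q,R \right)} = - \frac{13}{3} + \frac{R}{3}$ ($S{\left(Q,R \right)} = -3 + \frac{R - 4}{3} = -3 + \frac{-4 + R}{3} = -3 + \left(- \frac{4}{3} + \frac{R}{3}\right) = - \frac{13}{3} + \frac{R}{3}$)
$w{\left(M \right)} = 2 M \left(26 + M\right)$ ($w{\left(M \right)} = \left(26 + M\right) 2 M = 2 M \left(26 + M\right)$)
$U = 19$ ($U = \frac{4 - -34}{2} = \frac{4 + 34}{2} = \frac{1}{2} \cdot 38 = 19$)
$\frac{1}{w{\left(S{\left(30,2 \right)} \right)} + 199 U} = \frac{1}{2 \left(- \frac{13}{3} + \frac{1}{3} \cdot 2\right) \left(26 + \left(- \frac{13}{3} + \frac{1}{3} \cdot 2\right)\right) + 199 \cdot 19} = \frac{1}{2 \left(- \frac{13}{3} + \frac{2}{3}\right) \left(26 + \left(- \frac{13}{3} + \frac{2}{3}\right)\right) + 3781} = \frac{1}{2 \left(- \frac{11}{3}\right) \left(26 - \frac{11}{3}\right) + 3781} = \frac{1}{2 \left(- \frac{11}{3}\right) \frac{67}{3} + 3781} = \frac{1}{- \frac{1474}{9} + 3781} = \frac{1}{\frac{32555}{9}} = \frac{9}{32555}$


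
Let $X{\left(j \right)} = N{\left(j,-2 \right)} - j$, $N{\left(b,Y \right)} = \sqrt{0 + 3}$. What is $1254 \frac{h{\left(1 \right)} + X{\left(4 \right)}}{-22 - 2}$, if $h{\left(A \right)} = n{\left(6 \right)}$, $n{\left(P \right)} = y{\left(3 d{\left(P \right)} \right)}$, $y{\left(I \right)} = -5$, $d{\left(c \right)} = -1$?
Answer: $\frac{1881}{4} - \frac{209 \sqrt{3}}{4} \approx 379.75$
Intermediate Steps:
$N{\left(b,Y \right)} = \sqrt{3}$
$n{\left(P \right)} = -5$
$h{\left(A \right)} = -5$
$X{\left(j \right)} = \sqrt{3} - j$
$1254 \frac{h{\left(1 \right)} + X{\left(4 \right)}}{-22 - 2} = 1254 \frac{-5 + \left(\sqrt{3} - 4\right)}{-22 - 2} = 1254 \frac{-5 - \left(4 - \sqrt{3}\right)}{-24} = 1254 \left(-5 - \left(4 - \sqrt{3}\right)\right) \left(- \frac{1}{24}\right) = 1254 \left(-9 + \sqrt{3}\right) \left(- \frac{1}{24}\right) = 1254 \left(\frac{3}{8} - \frac{\sqrt{3}}{24}\right) = \frac{1881}{4} - \frac{209 \sqrt{3}}{4}$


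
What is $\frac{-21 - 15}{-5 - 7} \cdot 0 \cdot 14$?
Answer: $0$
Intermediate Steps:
$\frac{-21 - 15}{-5 - 7} \cdot 0 \cdot 14 = - \frac{36}{-12} \cdot 0 \cdot 14 = \left(-36\right) \left(- \frac{1}{12}\right) 0 \cdot 14 = 3 \cdot 0 \cdot 14 = 0 \cdot 14 = 0$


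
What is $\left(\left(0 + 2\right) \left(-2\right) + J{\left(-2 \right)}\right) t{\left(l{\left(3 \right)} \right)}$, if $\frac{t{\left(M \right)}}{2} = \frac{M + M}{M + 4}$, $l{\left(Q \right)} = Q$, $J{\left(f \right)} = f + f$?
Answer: $- \frac{96}{7} \approx -13.714$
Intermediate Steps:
$J{\left(f \right)} = 2 f$
$t{\left(M \right)} = \frac{4 M}{4 + M}$ ($t{\left(M \right)} = 2 \frac{M + M}{M + 4} = 2 \frac{2 M}{4 + M} = \frac{4 M}{4 + M}$)
$\left(\left(0 + 2\right) \left(-2\right) + J{\left(-2 \right)}\right) t{\left(l{\left(3 \right)} \right)} = \left(\left(0 + 2\right) \left(-2\right) + 2 \left(-2\right)\right) 4 \cdot 3 \frac{1}{4 + 3} = \left(2 \left(-2\right) - 4\right) 4 \cdot 3 \cdot \frac{1}{7} = \left(-4 - 4\right) 4 \cdot 3 \cdot \frac{1}{7} = \left(-8\right) \frac{12}{7} = - \frac{96}{7}$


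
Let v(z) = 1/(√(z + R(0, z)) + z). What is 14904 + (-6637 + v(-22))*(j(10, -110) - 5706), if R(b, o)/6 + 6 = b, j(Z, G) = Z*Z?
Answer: 10087203612/271 + 2803*I*√58/271 ≈ 3.7222e+7 + 78.771*I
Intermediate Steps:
j(Z, G) = Z²
R(b, o) = -36 + 6*b
v(z) = 1/(z + √(-36 + z)) (v(z) = 1/(√(z + (-36 + 6*0)) + z) = 1/(√(z + (-36 + 0)) + z) = 1/(√(z - 36) + z) = 1/(√(-36 + z) + z) = 1/(z + √(-36 + z)))
14904 + (-6637 + v(-22))*(j(10, -110) - 5706) = 14904 + (-6637 + 1/(-22 + √(-36 - 22)))*(10² - 5706) = 14904 + (-6637 + 1/(-22 + √(-58)))*(100 - 5706) = 14904 + (-6637 + 1/(-22 + I*√58))*(-5606) = 14904 + (37207022 - 5606/(-22 + I*√58)) = 37221926 - 5606/(-22 + I*√58)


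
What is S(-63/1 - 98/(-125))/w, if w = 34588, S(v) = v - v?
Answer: 0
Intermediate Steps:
S(v) = 0
S(-63/1 - 98/(-125))/w = 0/34588 = 0*(1/34588) = 0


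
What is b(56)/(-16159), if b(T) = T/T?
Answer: -1/16159 ≈ -6.1885e-5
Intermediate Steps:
b(T) = 1
b(56)/(-16159) = 1/(-16159) = 1*(-1/16159) = -1/16159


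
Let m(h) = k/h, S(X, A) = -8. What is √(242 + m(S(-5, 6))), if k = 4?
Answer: √966/2 ≈ 15.540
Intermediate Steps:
m(h) = 4/h
√(242 + m(S(-5, 6))) = √(242 + 4/(-8)) = √(242 + 4*(-⅛)) = √(242 - ½) = √(483/2) = √966/2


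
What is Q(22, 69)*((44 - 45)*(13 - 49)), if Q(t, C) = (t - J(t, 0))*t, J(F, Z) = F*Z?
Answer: 17424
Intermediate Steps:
Q(t, C) = t² (Q(t, C) = (t - t*0)*t = (t - 1*0)*t = (t + 0)*t = t*t = t²)
Q(22, 69)*((44 - 45)*(13 - 49)) = 22²*((44 - 45)*(13 - 49)) = 484*(-1*(-36)) = 484*36 = 17424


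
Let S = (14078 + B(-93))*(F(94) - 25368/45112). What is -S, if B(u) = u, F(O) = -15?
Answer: 1227267660/5639 ≈ 2.1764e+5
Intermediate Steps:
S = -1227267660/5639 (S = (14078 - 93)*(-15 - 25368/45112) = 13985*(-15 - 25368*1/45112) = 13985*(-15 - 3171/5639) = 13985*(-87756/5639) = -1227267660/5639 ≈ -2.1764e+5)
-S = -1*(-1227267660/5639) = 1227267660/5639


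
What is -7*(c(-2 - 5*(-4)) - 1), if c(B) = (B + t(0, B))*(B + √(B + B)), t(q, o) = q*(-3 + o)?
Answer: -3017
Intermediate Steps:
c(B) = B*(B + √2*√B) (c(B) = (B + 0*(-3 + B))*(B + √(B + B)) = (B + 0)*(B + √(2*B)) = B*(B + √2*√B))
-7*(c(-2 - 5*(-4)) - 1) = -7*(((-2 - 5*(-4))² + √2*(-2 - 5*(-4))^(3/2)) - 1) = -7*(((-2 + 20)² + √2*(-2 + 20)^(3/2)) - 1) = -7*((18² + √2*18^(3/2)) - 1) = -7*((324 + √2*(54*√2)) - 1) = -7*((324 + 108) - 1) = -7*(432 - 1) = -7*431 = -3017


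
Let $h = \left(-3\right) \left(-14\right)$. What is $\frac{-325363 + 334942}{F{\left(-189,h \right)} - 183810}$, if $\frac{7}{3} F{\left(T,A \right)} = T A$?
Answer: $- \frac{3193}{62404} \approx -0.051167$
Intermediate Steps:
$h = 42$
$F{\left(T,A \right)} = \frac{3 A T}{7}$ ($F{\left(T,A \right)} = \frac{3 T A}{7} = \frac{3 A T}{7}$)
$\frac{-325363 + 334942}{F{\left(-189,h \right)} - 183810} = \frac{-325363 + 334942}{\frac{3}{7} \cdot 42 \left(-189\right) - 183810} = \frac{9579}{-3402 - 183810} = \frac{9579}{-187212} = 9579 \left(- \frac{1}{187212}\right) = - \frac{3193}{62404}$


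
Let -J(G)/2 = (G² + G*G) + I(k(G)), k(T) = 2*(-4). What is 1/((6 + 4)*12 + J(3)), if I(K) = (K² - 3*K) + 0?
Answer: -1/92 ≈ -0.010870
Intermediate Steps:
k(T) = -8
I(K) = K² - 3*K
J(G) = -176 - 4*G² (J(G) = -2*((G² + G*G) - 8*(-3 - 8)) = -2*((G² + G²) - 8*(-11)) = -2*(2*G² + 88) = -2*(88 + 2*G²) = -176 - 4*G²)
1/((6 + 4)*12 + J(3)) = 1/((6 + 4)*12 + (-176 - 4*3²)) = 1/(10*12 + (-176 - 4*9)) = 1/(120 + (-176 - 36)) = 1/(120 - 212) = 1/(-92) = -1/92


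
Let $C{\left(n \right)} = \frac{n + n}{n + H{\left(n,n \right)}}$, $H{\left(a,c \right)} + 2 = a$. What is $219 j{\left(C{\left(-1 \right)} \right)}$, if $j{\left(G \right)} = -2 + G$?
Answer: $- \frac{657}{2} \approx -328.5$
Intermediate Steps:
$H{\left(a,c \right)} = -2 + a$
$C{\left(n \right)} = \frac{2 n}{-2 + 2 n}$ ($C{\left(n \right)} = \frac{n + n}{n + \left(-2 + n\right)} = \frac{2 n}{-2 + 2 n}$)
$219 j{\left(C{\left(-1 \right)} \right)} = 219 \left(-2 - \frac{1}{-1 - 1}\right) = 219 \left(-2 - \frac{1}{-2}\right) = 219 \left(-2 - - \frac{1}{2}\right) = 219 \left(-2 + \frac{1}{2}\right) = 219 \left(- \frac{3}{2}\right) = - \frac{657}{2}$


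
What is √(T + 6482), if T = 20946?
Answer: 2*√6857 ≈ 165.61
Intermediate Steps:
√(T + 6482) = √(20946 + 6482) = √27428 = 2*√6857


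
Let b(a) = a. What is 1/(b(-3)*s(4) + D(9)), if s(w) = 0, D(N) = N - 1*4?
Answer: ⅕ ≈ 0.20000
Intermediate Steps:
D(N) = -4 + N (D(N) = N - 4 = -4 + N)
1/(b(-3)*s(4) + D(9)) = 1/(-3*0 + (-4 + 9)) = 1/(0 + 5) = 1/5 = ⅕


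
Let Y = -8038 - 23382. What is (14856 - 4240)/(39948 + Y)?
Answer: 1327/1066 ≈ 1.2448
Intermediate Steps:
Y = -31420
(14856 - 4240)/(39948 + Y) = (14856 - 4240)/(39948 - 31420) = 10616/8528 = 10616*(1/8528) = 1327/1066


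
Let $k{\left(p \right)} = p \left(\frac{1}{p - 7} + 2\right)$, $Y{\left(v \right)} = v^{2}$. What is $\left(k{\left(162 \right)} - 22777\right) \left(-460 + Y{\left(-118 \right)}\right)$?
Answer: $- \frac{46855433592}{155} \approx -3.0229 \cdot 10^{8}$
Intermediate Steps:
$k{\left(p \right)} = p \left(2 + \frac{1}{-7 + p}\right)$ ($k{\left(p \right)} = p \left(\frac{1}{-7 + p} + 2\right) = p \left(2 + \frac{1}{-7 + p}\right)$)
$\left(k{\left(162 \right)} - 22777\right) \left(-460 + Y{\left(-118 \right)}\right) = \left(\frac{162 \left(-13 + 2 \cdot 162\right)}{-7 + 162} - 22777\right) \left(-460 + \left(-118\right)^{2}\right) = \left(\frac{162 \left(-13 + 324\right)}{155} - 22777\right) \left(-460 + 13924\right) = \left(162 \cdot \frac{1}{155} \cdot 311 - 22777\right) 13464 = \left(\frac{50382}{155} - 22777\right) 13464 = \left(- \frac{3480053}{155}\right) 13464 = - \frac{46855433592}{155}$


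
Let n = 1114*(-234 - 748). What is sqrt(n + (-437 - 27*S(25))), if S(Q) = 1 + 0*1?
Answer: 2*I*sqrt(273603) ≈ 1046.1*I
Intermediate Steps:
S(Q) = 1 (S(Q) = 1 + 0 = 1)
n = -1093948 (n = 1114*(-982) = -1093948)
sqrt(n + (-437 - 27*S(25))) = sqrt(-1093948 + (-437 - 27*1)) = sqrt(-1093948 + (-437 - 27)) = sqrt(-1093948 - 464) = sqrt(-1094412) = 2*I*sqrt(273603)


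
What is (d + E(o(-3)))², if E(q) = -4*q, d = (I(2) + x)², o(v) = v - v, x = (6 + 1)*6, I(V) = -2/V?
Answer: 2825761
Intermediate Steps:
x = 42 (x = 7*6 = 42)
o(v) = 0
d = 1681 (d = (-2/2 + 42)² = (-2*½ + 42)² = (-1 + 42)² = 41² = 1681)
(d + E(o(-3)))² = (1681 - 4*0)² = (1681 + 0)² = 1681² = 2825761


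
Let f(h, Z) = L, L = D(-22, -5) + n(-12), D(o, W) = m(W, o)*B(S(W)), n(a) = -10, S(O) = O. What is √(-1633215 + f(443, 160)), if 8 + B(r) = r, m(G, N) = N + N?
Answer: 11*I*√13493 ≈ 1277.8*I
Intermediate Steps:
m(G, N) = 2*N
B(r) = -8 + r
D(o, W) = 2*o*(-8 + W) (D(o, W) = (2*o)*(-8 + W) = 2*o*(-8 + W))
L = 562 (L = 2*(-22)*(-8 - 5) - 10 = 2*(-22)*(-13) - 10 = 572 - 10 = 562)
f(h, Z) = 562
√(-1633215 + f(443, 160)) = √(-1633215 + 562) = √(-1632653) = 11*I*√13493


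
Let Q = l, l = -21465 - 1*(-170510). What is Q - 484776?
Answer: -335731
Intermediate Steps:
l = 149045 (l = -21465 + 170510 = 149045)
Q = 149045
Q - 484776 = 149045 - 484776 = -335731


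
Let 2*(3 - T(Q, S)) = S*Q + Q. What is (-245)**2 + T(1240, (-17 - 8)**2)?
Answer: -328092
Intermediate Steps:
T(Q, S) = 3 - Q/2 - Q*S/2 (T(Q, S) = 3 - (S*Q + Q)/2 = 3 - (Q*S + Q)/2 = 3 - (Q + Q*S)/2 = 3 + (-Q/2 - Q*S/2) = 3 - Q/2 - Q*S/2)
(-245)**2 + T(1240, (-17 - 8)**2) = (-245)**2 + (3 - 1/2*1240 - 1/2*1240*(-17 - 8)**2) = 60025 + (3 - 620 - 1/2*1240*(-25)**2) = 60025 + (3 - 620 - 1/2*1240*625) = 60025 + (3 - 620 - 387500) = 60025 - 388117 = -328092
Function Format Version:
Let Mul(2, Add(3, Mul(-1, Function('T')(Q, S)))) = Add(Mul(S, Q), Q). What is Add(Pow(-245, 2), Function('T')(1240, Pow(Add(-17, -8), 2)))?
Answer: -328092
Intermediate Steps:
Function('T')(Q, S) = Add(3, Mul(Rational(-1, 2), Q), Mul(Rational(-1, 2), Q, S)) (Function('T')(Q, S) = Add(3, Mul(Rational(-1, 2), Add(Mul(S, Q), Q))) = Add(3, Mul(Rational(-1, 2), Add(Mul(Q, S), Q))) = Add(3, Mul(Rational(-1, 2), Add(Q, Mul(Q, S)))) = Add(3, Add(Mul(Rational(-1, 2), Q), Mul(Rational(-1, 2), Q, S))) = Add(3, Mul(Rational(-1, 2), Q), Mul(Rational(-1, 2), Q, S)))
Add(Pow(-245, 2), Function('T')(1240, Pow(Add(-17, -8), 2))) = Add(Pow(-245, 2), Add(3, Mul(Rational(-1, 2), 1240), Mul(Rational(-1, 2), 1240, Pow(Add(-17, -8), 2)))) = Add(60025, Add(3, -620, Mul(Rational(-1, 2), 1240, Pow(-25, 2)))) = Add(60025, Add(3, -620, Mul(Rational(-1, 2), 1240, 625))) = Add(60025, Add(3, -620, -387500)) = Add(60025, -388117) = -328092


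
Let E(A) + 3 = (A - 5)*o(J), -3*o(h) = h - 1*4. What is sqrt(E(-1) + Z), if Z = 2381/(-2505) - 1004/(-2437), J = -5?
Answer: I*sqrt(802679769463470)/6104685 ≈ 4.641*I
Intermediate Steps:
o(h) = 4/3 - h/3 (o(h) = -(h - 1*4)/3 = -(h - 4)/3 = -(-4 + h)/3 = 4/3 - h/3)
E(A) = -18 + 3*A (E(A) = -3 + (A - 5)*(4/3 - 1/3*(-5)) = -3 + (-5 + A)*(4/3 + 5/3) = -3 + (-5 + A)*3 = -3 + (-15 + 3*A) = -18 + 3*A)
Z = -3287477/6104685 (Z = 2381*(-1/2505) - 1004*(-1/2437) = -2381/2505 + 1004/2437 = -3287477/6104685 ≈ -0.53852)
sqrt(E(-1) + Z) = sqrt((-18 + 3*(-1)) - 3287477/6104685) = sqrt((-18 - 3) - 3287477/6104685) = sqrt(-21 - 3287477/6104685) = sqrt(-131485862/6104685) = I*sqrt(802679769463470)/6104685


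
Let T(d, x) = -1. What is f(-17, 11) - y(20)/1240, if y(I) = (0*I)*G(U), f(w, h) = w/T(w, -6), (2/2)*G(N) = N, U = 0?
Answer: 17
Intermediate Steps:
G(N) = N
f(w, h) = -w (f(w, h) = w/(-1) = w*(-1) = -w)
y(I) = 0 (y(I) = (0*I)*0 = 0*0 = 0)
f(-17, 11) - y(20)/1240 = -1*(-17) - 0/1240 = 17 - 0/1240 = 17 - 1*0 = 17 + 0 = 17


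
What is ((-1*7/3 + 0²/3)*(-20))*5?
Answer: 700/3 ≈ 233.33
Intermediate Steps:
((-1*7/3 + 0²/3)*(-20))*5 = ((-7*⅓ + 0*(⅓))*(-20))*5 = ((-7/3 + 0)*(-20))*5 = -7/3*(-20)*5 = (140/3)*5 = 700/3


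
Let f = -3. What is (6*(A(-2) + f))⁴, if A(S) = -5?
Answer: 5308416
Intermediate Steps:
(6*(A(-2) + f))⁴ = (6*(-5 - 3))⁴ = (6*(-8))⁴ = (-48)⁴ = 5308416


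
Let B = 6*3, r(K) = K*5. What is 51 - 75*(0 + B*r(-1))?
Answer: 6801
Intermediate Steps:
r(K) = 5*K
B = 18
51 - 75*(0 + B*r(-1)) = 51 - 75*(0 + 18*(5*(-1))) = 51 - 75*(0 + 18*(-5)) = 51 - 75*(0 - 90) = 51 - 75*(-90) = 51 + 6750 = 6801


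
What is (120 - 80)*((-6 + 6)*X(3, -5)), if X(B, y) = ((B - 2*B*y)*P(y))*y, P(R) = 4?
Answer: 0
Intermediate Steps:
X(B, y) = y*(4*B - 8*B*y) (X(B, y) = ((B - 2*B*y)*4)*y = (4*B - 8*B*y)*y = y*(4*B - 8*B*y))
(120 - 80)*((-6 + 6)*X(3, -5)) = (120 - 80)*((-6 + 6)*(4*3*(-5)*(1 - 2*(-5)))) = 40*(0*(4*3*(-5)*(1 + 10))) = 40*(0*(4*3*(-5)*11)) = 40*(0*(-660)) = 40*0 = 0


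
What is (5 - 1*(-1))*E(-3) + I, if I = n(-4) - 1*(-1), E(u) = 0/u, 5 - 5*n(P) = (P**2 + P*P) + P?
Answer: -18/5 ≈ -3.6000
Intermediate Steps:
n(P) = 1 - 2*P**2/5 - P/5 (n(P) = 1 - ((P**2 + P*P) + P)/5 = 1 - ((P**2 + P**2) + P)/5 = 1 - (2*P**2 + P)/5 = 1 - (P + 2*P**2)/5 = 1 + (-2*P**2/5 - P/5) = 1 - 2*P**2/5 - P/5)
E(u) = 0
I = -18/5 (I = (1 - 2/5*(-4)**2 - 1/5*(-4)) - 1*(-1) = (1 - 2/5*16 + 4/5) + 1 = (1 - 32/5 + 4/5) + 1 = -23/5 + 1 = -18/5 ≈ -3.6000)
(5 - 1*(-1))*E(-3) + I = (5 - 1*(-1))*0 - 18/5 = (5 + 1)*0 - 18/5 = 6*0 - 18/5 = 0 - 18/5 = -18/5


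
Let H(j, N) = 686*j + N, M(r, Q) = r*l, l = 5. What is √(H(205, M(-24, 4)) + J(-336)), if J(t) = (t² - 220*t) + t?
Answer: √326990 ≈ 571.83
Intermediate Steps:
M(r, Q) = 5*r (M(r, Q) = r*5 = 5*r)
H(j, N) = N + 686*j
J(t) = t² - 219*t
√(H(205, M(-24, 4)) + J(-336)) = √((5*(-24) + 686*205) - 336*(-219 - 336)) = √((-120 + 140630) - 336*(-555)) = √(140510 + 186480) = √326990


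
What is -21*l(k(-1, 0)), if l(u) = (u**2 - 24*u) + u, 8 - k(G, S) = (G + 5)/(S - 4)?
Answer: 2646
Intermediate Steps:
k(G, S) = 8 - (5 + G)/(-4 + S) (k(G, S) = 8 - (G + 5)/(S - 4) = 8 - (5 + G)/(-4 + S))
l(u) = u**2 - 23*u
-21*l(k(-1, 0)) = -21*(-37 - 1*(-1) + 8*0)/(-4 + 0)*(-23 + (-37 - 1*(-1) + 8*0)/(-4 + 0)) = -21*(-37 + 1 + 0)/(-4)*(-23 + (-37 + 1 + 0)/(-4)) = -21*(-1/4*(-36))*(-23 - 1/4*(-36)) = -189*(-23 + 9) = -189*(-14) = -21*(-126) = 2646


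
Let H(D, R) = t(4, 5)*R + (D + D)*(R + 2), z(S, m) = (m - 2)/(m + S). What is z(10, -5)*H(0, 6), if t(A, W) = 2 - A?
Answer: 84/5 ≈ 16.800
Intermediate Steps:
z(S, m) = (-2 + m)/(S + m)
H(D, R) = -2*R + 2*D*(2 + R) (H(D, R) = (2 - 1*4)*R + (D + D)*(R + 2) = (2 - 4)*R + (2*D)*(2 + R) = -2*R + 2*D*(2 + R))
z(10, -5)*H(0, 6) = ((-2 - 5)/(10 - 5))*(-2*6 + 4*0 + 2*0*6) = (-7/5)*(-12 + 0 + 0) = ((1/5)*(-7))*(-12) = -7/5*(-12) = 84/5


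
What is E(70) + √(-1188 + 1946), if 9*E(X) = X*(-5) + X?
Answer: -280/9 + √758 ≈ -3.5793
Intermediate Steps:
E(X) = -4*X/9 (E(X) = (X*(-5) + X)/9 = (-5*X + X)/9 = (-4*X)/9 = -4*X/9)
E(70) + √(-1188 + 1946) = -4/9*70 + √(-1188 + 1946) = -280/9 + √758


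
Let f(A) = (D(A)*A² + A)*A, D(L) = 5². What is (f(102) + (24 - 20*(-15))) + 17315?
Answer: 26558243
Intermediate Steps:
D(L) = 25
f(A) = A*(A + 25*A²) (f(A) = (25*A² + A)*A = (A + 25*A²)*A = A*(A + 25*A²))
(f(102) + (24 - 20*(-15))) + 17315 = (102²*(1 + 25*102) + (24 - 20*(-15))) + 17315 = (10404*(1 + 2550) + (24 + 300)) + 17315 = (10404*2551 + 324) + 17315 = (26540604 + 324) + 17315 = 26540928 + 17315 = 26558243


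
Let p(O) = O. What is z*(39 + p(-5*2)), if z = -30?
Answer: -870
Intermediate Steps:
z*(39 + p(-5*2)) = -30*(39 - 5*2) = -30*(39 - 10) = -30*29 = -870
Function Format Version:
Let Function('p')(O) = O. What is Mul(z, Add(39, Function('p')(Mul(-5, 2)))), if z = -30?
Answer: -870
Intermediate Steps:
Mul(z, Add(39, Function('p')(Mul(-5, 2)))) = Mul(-30, Add(39, Mul(-5, 2))) = Mul(-30, Add(39, -10)) = Mul(-30, 29) = -870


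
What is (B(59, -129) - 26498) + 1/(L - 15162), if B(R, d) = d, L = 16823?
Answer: -44227446/1661 ≈ -26627.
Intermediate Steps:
(B(59, -129) - 26498) + 1/(L - 15162) = (-129 - 26498) + 1/(16823 - 15162) = -26627 + 1/1661 = -44227446/1661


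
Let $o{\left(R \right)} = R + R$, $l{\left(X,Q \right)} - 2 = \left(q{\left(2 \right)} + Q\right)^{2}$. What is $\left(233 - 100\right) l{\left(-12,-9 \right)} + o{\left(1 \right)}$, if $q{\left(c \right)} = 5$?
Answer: $2396$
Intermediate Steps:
$l{\left(X,Q \right)} = 2 + \left(5 + Q\right)^{2}$
$o{\left(R \right)} = 2 R$
$\left(233 - 100\right) l{\left(-12,-9 \right)} + o{\left(1 \right)} = \left(233 - 100\right) \left(2 + \left(5 - 9\right)^{2}\right) + 2 \cdot 1 = 133 \left(2 + \left(-4\right)^{2}\right) + 2 = 133 \left(2 + 16\right) + 2 = 133 \cdot 18 + 2 = 2394 + 2 = 2396$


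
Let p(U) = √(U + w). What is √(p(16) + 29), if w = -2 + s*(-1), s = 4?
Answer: √(29 + √10) ≈ 5.6712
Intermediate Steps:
w = -6 (w = -2 + 4*(-1) = -2 - 4 = -6)
p(U) = √(-6 + U) (p(U) = √(U - 6) = √(-6 + U))
√(p(16) + 29) = √(√(-6 + 16) + 29) = √(√10 + 29) = √(29 + √10)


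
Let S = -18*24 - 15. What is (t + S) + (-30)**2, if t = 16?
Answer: 469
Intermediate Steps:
S = -447 (S = -432 - 15 = -447)
(t + S) + (-30)**2 = (16 - 447) + (-30)**2 = -431 + 900 = 469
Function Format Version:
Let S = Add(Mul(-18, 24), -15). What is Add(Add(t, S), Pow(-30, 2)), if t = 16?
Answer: 469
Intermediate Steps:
S = -447 (S = Add(-432, -15) = -447)
Add(Add(t, S), Pow(-30, 2)) = Add(Add(16, -447), Pow(-30, 2)) = Add(-431, 900) = 469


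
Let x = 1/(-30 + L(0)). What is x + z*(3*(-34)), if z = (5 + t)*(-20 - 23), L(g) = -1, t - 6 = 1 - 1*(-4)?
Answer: 2175455/31 ≈ 70176.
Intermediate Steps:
t = 11 (t = 6 + (1 - 1*(-4)) = 6 + (1 + 4) = 6 + 5 = 11)
z = -688 (z = (5 + 11)*(-20 - 23) = 16*(-43) = -688)
x = -1/31 (x = 1/(-30 - 1) = 1/(-31) = -1/31 ≈ -0.032258)
x + z*(3*(-34)) = -1/31 - 2064*(-34) = -1/31 - 688*(-102) = -1/31 + 70176 = 2175455/31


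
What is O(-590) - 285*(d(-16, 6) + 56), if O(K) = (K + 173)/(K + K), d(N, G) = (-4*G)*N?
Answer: -147971583/1180 ≈ -1.2540e+5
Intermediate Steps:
d(N, G) = -4*G*N
O(K) = (173 + K)/(2*K) (O(K) = (173 + K)/((2*K)) = (173 + K)*(1/(2*K)) = (173 + K)/(2*K))
O(-590) - 285*(d(-16, 6) + 56) = (½)*(173 - 590)/(-590) - 285*(-4*6*(-16) + 56) = (½)*(-1/590)*(-417) - 285*(384 + 56) = 417/1180 - 285*440 = 417/1180 - 1*125400 = 417/1180 - 125400 = -147971583/1180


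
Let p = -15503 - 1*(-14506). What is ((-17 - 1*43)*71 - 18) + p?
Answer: -5275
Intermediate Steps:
p = -997 (p = -15503 + 14506 = -997)
((-17 - 1*43)*71 - 18) + p = ((-17 - 1*43)*71 - 18) - 997 = ((-17 - 43)*71 - 18) - 997 = (-60*71 - 18) - 997 = (-4260 - 18) - 997 = -4278 - 997 = -5275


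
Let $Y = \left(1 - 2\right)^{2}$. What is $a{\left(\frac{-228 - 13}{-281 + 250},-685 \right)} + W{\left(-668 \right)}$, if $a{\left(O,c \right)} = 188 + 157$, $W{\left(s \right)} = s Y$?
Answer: $-323$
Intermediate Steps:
$Y = 1$ ($Y = \left(-1\right)^{2} = 1$)
$W{\left(s \right)} = s$ ($W{\left(s \right)} = s 1 = s$)
$a{\left(O,c \right)} = 345$
$a{\left(\frac{-228 - 13}{-281 + 250},-685 \right)} + W{\left(-668 \right)} = 345 - 668 = -323$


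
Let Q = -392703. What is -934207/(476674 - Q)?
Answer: -934207/869377 ≈ -1.0746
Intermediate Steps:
-934207/(476674 - Q) = -934207/(476674 - 1*(-392703)) = -934207/(476674 + 392703) = -934207/869377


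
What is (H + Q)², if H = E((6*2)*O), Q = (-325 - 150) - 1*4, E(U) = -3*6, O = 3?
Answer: 247009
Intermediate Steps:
E(U) = -18
Q = -479 (Q = -475 - 4 = -479)
H = -18
(H + Q)² = (-18 - 479)² = (-497)² = 247009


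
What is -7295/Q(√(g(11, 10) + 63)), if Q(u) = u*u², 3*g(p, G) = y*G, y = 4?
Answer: -21885*√687/52441 ≈ -10.938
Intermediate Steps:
g(p, G) = 4*G/3 (g(p, G) = (4*G)/3 = 4*G/3)
Q(u) = u³
-7295/Q(√(g(11, 10) + 63)) = -7295/((4/3)*10 + 63)^(3/2) = -7295/(40/3 + 63)^(3/2) = -7295*3*√687/52441 = -21885*√687/52441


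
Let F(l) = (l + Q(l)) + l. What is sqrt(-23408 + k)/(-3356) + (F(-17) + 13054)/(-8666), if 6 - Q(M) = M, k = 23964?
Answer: -13043/8666 - sqrt(139)/1678 ≈ -1.5121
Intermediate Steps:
Q(M) = 6 - M
F(l) = 6 + l (F(l) = (l + (6 - l)) + l = 6 + l)
sqrt(-23408 + k)/(-3356) + (F(-17) + 13054)/(-8666) = sqrt(-23408 + 23964)/(-3356) + ((6 - 17) + 13054)/(-8666) = sqrt(556)*(-1/3356) + (-11 + 13054)*(-1/8666) = (2*sqrt(139))*(-1/3356) + 13043*(-1/8666) = -sqrt(139)/1678 - 13043/8666 = -13043/8666 - sqrt(139)/1678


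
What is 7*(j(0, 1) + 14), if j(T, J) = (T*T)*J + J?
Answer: 105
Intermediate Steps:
j(T, J) = J + J*T² (j(T, J) = T²*J + J = J*T² + J = J + J*T²)
7*(j(0, 1) + 14) = 7*(1*(1 + 0²) + 14) = 7*(1*(1 + 0) + 14) = 7*(1*1 + 14) = 7*(1 + 14) = 7*15 = 105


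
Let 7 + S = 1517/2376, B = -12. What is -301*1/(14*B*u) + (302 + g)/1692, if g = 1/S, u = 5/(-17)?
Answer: -60491785/10229832 ≈ -5.9133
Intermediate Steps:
u = -5/17 (u = 5*(-1/17) = -5/17 ≈ -0.29412)
S = -15115/2376 (S = -7 + 1517/2376 = -15115/2376 ≈ -6.3615)
g = -2376/15115 (g = 1/(-15115/2376) = -2376/15115 ≈ -0.15719)
-301*1/(14*B*u) + (302 + g)/1692 = -301/(-5/17*(-12)*14) + (302 - 2376/15115)/1692 = -301/((60/17)*14) + (4562354/15115)*(1/1692) = -301/840/17 + 2281177/12787290 = -301*17/840 + 2281177/12787290 = -731/120 + 2281177/12787290 = -60491785/10229832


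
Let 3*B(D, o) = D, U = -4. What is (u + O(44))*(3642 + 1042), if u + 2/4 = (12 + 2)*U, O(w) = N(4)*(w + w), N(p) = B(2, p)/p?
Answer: -587842/3 ≈ -1.9595e+5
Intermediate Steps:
B(D, o) = D/3
N(p) = 2/(3*p) (N(p) = ((1/3)*2)/p = 2/(3*p))
O(w) = w/3 (O(w) = ((2/3)/4)*(w + w) = ((2/3)*(1/4))*(2*w) = (2*w)/6 = w/3)
u = -113/2 (u = -1/2 + (12 + 2)*(-4) = -1/2 + 14*(-4) = -1/2 - 56 = -113/2 ≈ -56.500)
(u + O(44))*(3642 + 1042) = (-113/2 + (1/3)*44)*(3642 + 1042) = (-113/2 + 44/3)*4684 = -251/6*4684 = -587842/3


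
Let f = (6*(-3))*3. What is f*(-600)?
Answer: 32400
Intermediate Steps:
f = -54 (f = -18*3 = -54)
f*(-600) = -54*(-600) = 32400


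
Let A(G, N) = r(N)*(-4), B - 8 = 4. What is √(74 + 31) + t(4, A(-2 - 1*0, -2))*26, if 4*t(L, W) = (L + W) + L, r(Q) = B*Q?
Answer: 676 + √105 ≈ 686.25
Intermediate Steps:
B = 12 (B = 8 + 4 = 12)
r(Q) = 12*Q
A(G, N) = -48*N (A(G, N) = (12*N)*(-4) = -48*N)
t(L, W) = L/2 + W/4 (t(L, W) = ((L + W) + L)/4 = (W + 2*L)/4 = L/2 + W/4)
√(74 + 31) + t(4, A(-2 - 1*0, -2))*26 = √(74 + 31) + ((½)*4 + (-48*(-2))/4)*26 = √105 + (2 + (¼)*96)*26 = √105 + (2 + 24)*26 = √105 + 26*26 = √105 + 676 = 676 + √105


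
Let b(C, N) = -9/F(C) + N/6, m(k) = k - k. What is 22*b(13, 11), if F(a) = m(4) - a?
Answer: 2167/39 ≈ 55.564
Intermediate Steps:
m(k) = 0
F(a) = -a (F(a) = 0 - a = -a)
b(C, N) = 9/C + N/6 (b(C, N) = -9*(-1/C) + N/6 = -(-9)/C + N*(⅙) = 9/C + N/6)
22*b(13, 11) = 22*(9/13 + (⅙)*11) = 22*(9*(1/13) + 11/6) = 22*(9/13 + 11/6) = 22*(197/78) = 2167/39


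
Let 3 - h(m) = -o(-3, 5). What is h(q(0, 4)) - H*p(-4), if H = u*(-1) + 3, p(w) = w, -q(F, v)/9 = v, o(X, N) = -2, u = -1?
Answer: 17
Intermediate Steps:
q(F, v) = -9*v
h(m) = 1 (h(m) = 3 - (-1)*(-2) = 3 - 1*2 = 3 - 2 = 1)
H = 4 (H = -1*(-1) + 3 = 1 + 3 = 4)
h(q(0, 4)) - H*p(-4) = 1 - 4*(-4) = 1 - 1*(-16) = 1 + 16 = 17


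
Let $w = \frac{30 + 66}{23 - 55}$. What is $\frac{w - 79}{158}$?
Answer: $- \frac{41}{79} \approx -0.51899$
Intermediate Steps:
$w = -3$ ($w = \frac{96}{-32} = 96 \left(- \frac{1}{32}\right) = -3$)
$\frac{w - 79}{158} = \frac{-3 - 79}{158} = \frac{1}{158} \left(-82\right) = - \frac{41}{79}$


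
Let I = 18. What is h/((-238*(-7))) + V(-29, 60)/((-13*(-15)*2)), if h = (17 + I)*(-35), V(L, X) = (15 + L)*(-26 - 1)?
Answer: 517/2210 ≈ 0.23394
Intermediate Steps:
V(L, X) = -405 - 27*L (V(L, X) = (15 + L)*(-27) = -405 - 27*L)
h = -1225 (h = (17 + 18)*(-35) = 35*(-35) = -1225)
h/((-238*(-7))) + V(-29, 60)/((-13*(-15)*2)) = -1225/((-238*(-7))) + (-405 - 27*(-29))/((-13*(-15)*2)) = -1225/1666 + (-405 + 783)/((195*2)) = -1225*1/1666 + 378/390 = -25/34 + 378*(1/390) = -25/34 + 63/65 = 517/2210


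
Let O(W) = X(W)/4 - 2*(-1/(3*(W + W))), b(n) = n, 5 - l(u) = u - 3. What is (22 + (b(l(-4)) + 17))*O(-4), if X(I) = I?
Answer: -221/4 ≈ -55.250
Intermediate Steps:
l(u) = 8 - u (l(u) = 5 - (u - 3) = 5 - (-3 + u) = 5 + (3 - u) = 8 - u)
O(W) = 1/(3*W) + W/4 (O(W) = W/4 - 2*(-1/(3*(W + W))) = W*(¼) - 2*(-1/(6*W)) = W/4 - 2*(-1/(6*W)) = W/4 - (-1)/(3*W) = W/4 + 1/(3*W) = 1/(3*W) + W/4)
(22 + (b(l(-4)) + 17))*O(-4) = (22 + ((8 - 1*(-4)) + 17))*((⅓)/(-4) + (¼)*(-4)) = (22 + ((8 + 4) + 17))*((⅓)*(-¼) - 1) = (22 + (12 + 17))*(-1/12 - 1) = (22 + 29)*(-13/12) = 51*(-13/12) = -221/4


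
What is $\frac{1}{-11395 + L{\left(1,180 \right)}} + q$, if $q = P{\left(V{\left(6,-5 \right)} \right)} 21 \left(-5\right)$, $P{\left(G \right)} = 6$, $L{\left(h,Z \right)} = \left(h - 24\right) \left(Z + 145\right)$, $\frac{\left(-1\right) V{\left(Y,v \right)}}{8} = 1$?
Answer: $- \frac{11888101}{18870} \approx -630.0$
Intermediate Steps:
$V{\left(Y,v \right)} = -8$ ($V{\left(Y,v \right)} = \left(-8\right) 1 = -8$)
$L{\left(h,Z \right)} = \left(-24 + h\right) \left(145 + Z\right)$
$q = -630$ ($q = 6 \cdot 21 \left(-5\right) = 126 \left(-5\right) = -630$)
$\frac{1}{-11395 + L{\left(1,180 \right)}} + q = \frac{1}{-11395 + \left(-3480 - 4320 + 145 \cdot 1 + 180 \cdot 1\right)} - 630 = \frac{1}{-11395 + \left(-3480 - 4320 + 145 + 180\right)} - 630 = \frac{1}{-11395 - 7475} - 630 = \frac{1}{-18870} - 630 = - \frac{1}{18870} - 630 = - \frac{11888101}{18870}$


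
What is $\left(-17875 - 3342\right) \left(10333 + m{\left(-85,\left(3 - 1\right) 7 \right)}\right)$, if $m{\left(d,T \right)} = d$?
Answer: $-217431816$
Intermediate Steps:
$\left(-17875 - 3342\right) \left(10333 + m{\left(-85,\left(3 - 1\right) 7 \right)}\right) = \left(-17875 - 3342\right) \left(10333 - 85\right) = \left(-21217\right) 10248 = -217431816$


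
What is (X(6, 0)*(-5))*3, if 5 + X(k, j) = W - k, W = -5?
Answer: 240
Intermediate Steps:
X(k, j) = -10 - k (X(k, j) = -5 + (-5 - k) = -10 - k)
(X(6, 0)*(-5))*3 = ((-10 - 1*6)*(-5))*3 = ((-10 - 6)*(-5))*3 = -16*(-5)*3 = 80*3 = 240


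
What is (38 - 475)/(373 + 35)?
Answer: -437/408 ≈ -1.0711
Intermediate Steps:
(38 - 475)/(373 + 35) = -437/408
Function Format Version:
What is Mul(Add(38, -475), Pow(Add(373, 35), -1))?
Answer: Rational(-437, 408) ≈ -1.0711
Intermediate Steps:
Mul(Add(38, -475), Pow(Add(373, 35), -1)) = Mul(-437, Pow(408, -1)) = Mul(-437, Rational(1, 408)) = Rational(-437, 408)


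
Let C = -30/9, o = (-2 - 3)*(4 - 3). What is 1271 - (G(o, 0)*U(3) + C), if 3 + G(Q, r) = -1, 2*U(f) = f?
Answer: 3841/3 ≈ 1280.3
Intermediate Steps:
U(f) = f/2
o = -5 (o = -5*1 = -5)
G(Q, r) = -4 (G(Q, r) = -3 - 1 = -4)
C = -10/3 (C = -30*1/9 = -10/3 ≈ -3.3333)
1271 - (G(o, 0)*U(3) + C) = 1271 - (-2*3 - 10/3) = 1271 - (-4*3/2 - 10/3) = 1271 - (-6 - 10/3) = 1271 - 1*(-28/3) = 1271 + 28/3 = 3841/3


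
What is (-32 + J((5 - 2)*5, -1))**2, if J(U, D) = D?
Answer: 1089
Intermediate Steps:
(-32 + J((5 - 2)*5, -1))**2 = (-32 - 1)**2 = (-33)**2 = 1089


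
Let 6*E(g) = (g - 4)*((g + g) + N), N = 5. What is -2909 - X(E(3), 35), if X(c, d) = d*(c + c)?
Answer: -8342/3 ≈ -2780.7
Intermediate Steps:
E(g) = (-4 + g)*(5 + 2*g)/6 (E(g) = ((g - 4)*((g + g) + 5))/6 = ((-4 + g)*(2*g + 5))/6 = ((-4 + g)*(5 + 2*g))/6 = (-4 + g)*(5 + 2*g)/6)
X(c, d) = 2*c*d (X(c, d) = d*(2*c) = 2*c*d)
-2909 - X(E(3), 35) = -2909 - 2*(-10/3 - ½*3 + (⅓)*3²)*35 = -2909 - 2*(-10/3 - 3/2 + (⅓)*9)*35 = -2909 - 2*(-10/3 - 3/2 + 3)*35 = -2909 - 2*(-11)*35/6 = -2909 - 1*(-385/3) = -2909 + 385/3 = -8342/3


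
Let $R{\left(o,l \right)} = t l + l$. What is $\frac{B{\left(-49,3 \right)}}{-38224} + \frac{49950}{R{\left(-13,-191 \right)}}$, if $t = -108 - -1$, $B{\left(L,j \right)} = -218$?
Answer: $\frac{478425607}{193470776} \approx 2.4729$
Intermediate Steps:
$t = -107$ ($t = -108 + 1 = -107$)
$R{\left(o,l \right)} = - 106 l$ ($R{\left(o,l \right)} = - 107 l + l = - 106 l$)
$\frac{B{\left(-49,3 \right)}}{-38224} + \frac{49950}{R{\left(-13,-191 \right)}} = - \frac{218}{-38224} + \frac{49950}{\left(-106\right) \left(-191\right)} = \left(-218\right) \left(- \frac{1}{38224}\right) + \frac{49950}{20246} = \frac{109}{19112} + 49950 \cdot \frac{1}{20246} = \frac{109}{19112} + \frac{24975}{10123} = \frac{478425607}{193470776}$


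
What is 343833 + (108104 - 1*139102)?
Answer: 312835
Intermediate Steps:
343833 + (108104 - 1*139102) = 343833 + (108104 - 139102) = 343833 - 30998 = 312835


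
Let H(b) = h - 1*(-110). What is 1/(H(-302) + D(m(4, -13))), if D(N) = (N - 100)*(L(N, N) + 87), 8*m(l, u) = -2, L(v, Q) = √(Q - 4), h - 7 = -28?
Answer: -552496/4772293461 + 3208*I*√17/4772293461 ≈ -0.00011577 + 2.7716e-6*I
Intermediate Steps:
h = -21 (h = 7 - 28 = -21)
L(v, Q) = √(-4 + Q)
m(l, u) = -¼ (m(l, u) = (⅛)*(-2) = -¼)
D(N) = (-100 + N)*(87 + √(-4 + N)) (D(N) = (N - 100)*(√(-4 + N) + 87) = (-100 + N)*(87 + √(-4 + N)))
H(b) = 89 (H(b) = -21 - 1*(-110) = -21 + 110 = 89)
1/(H(-302) + D(m(4, -13))) = 1/(89 + (-8700 - 100*√(-4 - ¼) + 87*(-¼) - √(-4 - ¼)/4)) = 1/(89 + (-8700 - 50*I*√17 - 87/4 - I*√17/8)) = 1/(89 + (-34887/4 - 401*I*√17/8)) = 1/(-34531/4 - 401*I*√17/8)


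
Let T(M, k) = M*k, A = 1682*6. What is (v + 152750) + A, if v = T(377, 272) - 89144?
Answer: 176242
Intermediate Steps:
A = 10092
v = 13400 (v = 377*272 - 89144 = 102544 - 89144 = 13400)
(v + 152750) + A = (13400 + 152750) + 10092 = 166150 + 10092 = 176242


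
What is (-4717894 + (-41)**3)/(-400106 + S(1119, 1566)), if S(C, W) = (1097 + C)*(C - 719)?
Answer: -1595605/162098 ≈ -9.8435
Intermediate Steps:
S(C, W) = (-719 + C)*(1097 + C) (S(C, W) = (1097 + C)*(-719 + C) = (-719 + C)*(1097 + C))
(-4717894 + (-41)**3)/(-400106 + S(1119, 1566)) = (-4717894 + (-41)**3)/(-400106 + (-788743 + 1119**2 + 378*1119)) = (-4717894 - 68921)/(-400106 + (-788743 + 1252161 + 422982)) = -4786815/(-400106 + 886400) = -4786815/486294 = -4786815*1/486294 = -1595605/162098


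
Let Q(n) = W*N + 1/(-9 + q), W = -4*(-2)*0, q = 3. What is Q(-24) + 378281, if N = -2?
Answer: 2269685/6 ≈ 3.7828e+5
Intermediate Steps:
W = 0 (W = 8*0 = 0)
Q(n) = -⅙ (Q(n) = 0*(-2) + 1/(-9 + 3) = 0 + 1/(-6) = 0 - ⅙ = -⅙)
Q(-24) + 378281 = -⅙ + 378281 = 2269685/6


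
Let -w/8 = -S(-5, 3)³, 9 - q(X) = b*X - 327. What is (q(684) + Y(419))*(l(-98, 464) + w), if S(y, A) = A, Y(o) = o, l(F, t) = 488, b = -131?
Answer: 63612736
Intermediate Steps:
q(X) = 336 + 131*X (q(X) = 9 - (-131*X - 327) = 9 - (-327 - 131*X) = 9 + (327 + 131*X) = 336 + 131*X)
w = 216 (w = -(-8)*3³ = -(-8)*27 = -8*(-27) = 216)
(q(684) + Y(419))*(l(-98, 464) + w) = ((336 + 131*684) + 419)*(488 + 216) = ((336 + 89604) + 419)*704 = (89940 + 419)*704 = 90359*704 = 63612736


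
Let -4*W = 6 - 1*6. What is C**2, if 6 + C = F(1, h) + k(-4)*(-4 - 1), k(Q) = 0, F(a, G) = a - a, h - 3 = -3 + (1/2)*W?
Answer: 36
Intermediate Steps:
W = 0 (W = -(6 - 1*6)/4 = -(6 - 6)/4 = -1/4*0 = 0)
h = 0 (h = 3 + (-3 + (1/2)*0) = 3 + (-3 + 0) = 3 - 3 = 0)
F(a, G) = 0
C = -6 (C = -6 + (0 + 0*(-4 - 1)) = -6 + (0 + 0*(-5)) = -6 + (0 + 0) = -6 + 0 = -6)
C**2 = (-6)**2 = 36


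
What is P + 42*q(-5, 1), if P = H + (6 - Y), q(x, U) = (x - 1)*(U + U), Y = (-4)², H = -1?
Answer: -515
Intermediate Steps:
Y = 16
q(x, U) = 2*U*(-1 + x) (q(x, U) = (-1 + x)*(2*U) = 2*U*(-1 + x))
P = -11 (P = -1 + (6 - 1*16) = -1 + (6 - 16) = -1 - 10 = -11)
P + 42*q(-5, 1) = -11 + 42*(2*1*(-1 - 5)) = -11 + 42*(2*1*(-6)) = -11 + 42*(-12) = -11 - 504 = -515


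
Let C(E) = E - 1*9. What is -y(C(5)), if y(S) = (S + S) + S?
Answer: 12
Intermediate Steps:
C(E) = -9 + E (C(E) = E - 9 = -9 + E)
y(S) = 3*S (y(S) = 2*S + S = 3*S)
-y(C(5)) = -3*(-9 + 5) = -3*(-4) = -1*(-12) = 12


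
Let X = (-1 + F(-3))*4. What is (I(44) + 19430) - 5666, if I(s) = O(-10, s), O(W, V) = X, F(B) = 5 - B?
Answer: 13792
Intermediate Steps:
X = 28 (X = (-1 + (5 - 1*(-3)))*4 = (-1 + (5 + 3))*4 = (-1 + 8)*4 = 7*4 = 28)
O(W, V) = 28
I(s) = 28
(I(44) + 19430) - 5666 = (28 + 19430) - 5666 = 19458 - 5666 = 13792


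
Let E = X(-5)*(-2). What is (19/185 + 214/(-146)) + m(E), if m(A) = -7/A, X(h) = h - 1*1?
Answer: -315431/162060 ≈ -1.9464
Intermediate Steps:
X(h) = -1 + h (X(h) = h - 1 = -1 + h)
E = 12 (E = (-1 - 5)*(-2) = -6*(-2) = 12)
(19/185 + 214/(-146)) + m(E) = (19/185 + 214/(-146)) - 7/12 = (19*(1/185) + 214*(-1/146)) - 7*1/12 = (19/185 - 107/73) - 7/12 = -18408/13505 - 7/12 = -315431/162060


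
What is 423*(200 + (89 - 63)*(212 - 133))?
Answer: 953442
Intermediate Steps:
423*(200 + (89 - 63)*(212 - 133)) = 423*(200 + 26*79) = 423*(200 + 2054) = 423*2254 = 953442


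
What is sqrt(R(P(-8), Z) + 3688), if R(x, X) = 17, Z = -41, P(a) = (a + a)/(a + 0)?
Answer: sqrt(3705) ≈ 60.869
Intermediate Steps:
P(a) = 2 (P(a) = (2*a)/a = 2)
sqrt(R(P(-8), Z) + 3688) = sqrt(17 + 3688) = sqrt(3705)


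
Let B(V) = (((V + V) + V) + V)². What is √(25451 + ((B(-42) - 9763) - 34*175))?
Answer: 3*√4218 ≈ 194.84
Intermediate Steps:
B(V) = 16*V² (B(V) = ((2*V + V) + V)² = (3*V + V)² = (4*V)² = 16*V²)
√(25451 + ((B(-42) - 9763) - 34*175)) = √(25451 + ((16*(-42)² - 9763) - 34*175)) = √(25451 + ((16*1764 - 9763) - 5950)) = √(25451 + ((28224 - 9763) - 5950)) = √(25451 + (18461 - 5950)) = √(25451 + 12511) = √37962 = 3*√4218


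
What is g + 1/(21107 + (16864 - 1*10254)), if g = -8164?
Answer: -226281587/27717 ≈ -8164.0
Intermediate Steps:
g + 1/(21107 + (16864 - 1*10254)) = -8164 + 1/(21107 + (16864 - 1*10254)) = -8164 + 1/(21107 + (16864 - 10254)) = -8164 + 1/(21107 + 6610) = -8164 + 1/27717 = -226281587/27717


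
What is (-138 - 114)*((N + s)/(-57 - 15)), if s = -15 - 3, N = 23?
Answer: 35/2 ≈ 17.500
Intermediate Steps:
s = -18
(-138 - 114)*((N + s)/(-57 - 15)) = (-138 - 114)*((23 - 18)/(-57 - 15)) = -1260/(-72) = -1260*(-1)/72 = -252*(-5/72) = 35/2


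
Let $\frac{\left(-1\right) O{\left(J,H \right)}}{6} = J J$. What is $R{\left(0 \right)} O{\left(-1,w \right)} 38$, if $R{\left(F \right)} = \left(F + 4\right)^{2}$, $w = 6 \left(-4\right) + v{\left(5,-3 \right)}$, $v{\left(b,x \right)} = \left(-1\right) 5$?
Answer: $-3648$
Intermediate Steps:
$v{\left(b,x \right)} = -5$
$w = -29$ ($w = 6 \left(-4\right) - 5 = -24 - 5 = -29$)
$R{\left(F \right)} = \left(4 + F\right)^{2}$
$O{\left(J,H \right)} = - 6 J^{2}$ ($O{\left(J,H \right)} = - 6 J J = - 6 J^{2}$)
$R{\left(0 \right)} O{\left(-1,w \right)} 38 = \left(4 + 0\right)^{2} \left(- 6 \left(-1\right)^{2}\right) 38 = 4^{2} \left(\left(-6\right) 1\right) 38 = 16 \left(-6\right) 38 = \left(-96\right) 38 = -3648$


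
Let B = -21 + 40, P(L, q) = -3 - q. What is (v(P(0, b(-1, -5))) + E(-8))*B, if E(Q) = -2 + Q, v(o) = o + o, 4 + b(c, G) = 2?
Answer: -228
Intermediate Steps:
b(c, G) = -2 (b(c, G) = -4 + 2 = -2)
v(o) = 2*o
B = 19
(v(P(0, b(-1, -5))) + E(-8))*B = (2*(-3 - 1*(-2)) + (-2 - 8))*19 = (2*(-3 + 2) - 10)*19 = (2*(-1) - 10)*19 = (-2 - 10)*19 = -12*19 = -228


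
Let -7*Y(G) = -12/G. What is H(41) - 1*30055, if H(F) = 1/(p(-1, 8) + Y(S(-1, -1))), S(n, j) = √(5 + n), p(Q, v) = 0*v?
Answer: -180323/6 ≈ -30054.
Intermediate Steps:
p(Q, v) = 0
Y(G) = 12/(7*G) (Y(G) = -(-12)/(7*G) = 12/(7*G))
H(F) = 7/6 (H(F) = 1/(0 + 12/(7*(√(5 - 1)))) = 1/(0 + 12/(7*(√4))) = 1/(0 + (12/7)/2) = 1/(0 + (12/7)*(½)) = 1/(0 + 6/7) = 1/(6/7) = 7/6)
H(41) - 1*30055 = 7/6 - 1*30055 = 7/6 - 30055 = -180323/6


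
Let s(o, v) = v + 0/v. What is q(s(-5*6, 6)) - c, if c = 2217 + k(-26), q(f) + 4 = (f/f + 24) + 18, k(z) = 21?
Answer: -2199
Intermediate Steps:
s(o, v) = v (s(o, v) = v + 0 = v)
q(f) = 39 (q(f) = -4 + ((f/f + 24) + 18) = -4 + ((1 + 24) + 18) = -4 + (25 + 18) = -4 + 43 = 39)
c = 2238 (c = 2217 + 21 = 2238)
q(s(-5*6, 6)) - c = 39 - 1*2238 = 39 - 2238 = -2199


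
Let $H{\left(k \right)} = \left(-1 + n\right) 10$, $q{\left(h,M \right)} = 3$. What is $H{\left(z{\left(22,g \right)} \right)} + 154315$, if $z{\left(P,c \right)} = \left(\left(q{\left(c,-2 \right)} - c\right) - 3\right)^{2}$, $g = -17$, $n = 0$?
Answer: $154305$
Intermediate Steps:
$z{\left(P,c \right)} = c^{2}$ ($z{\left(P,c \right)} = \left(\left(3 - c\right) - 3\right)^{2} = \left(- c\right)^{2} = c^{2}$)
$H{\left(k \right)} = -10$ ($H{\left(k \right)} = \left(-1 + 0\right) 10 = \left(-1\right) 10 = -10$)
$H{\left(z{\left(22,g \right)} \right)} + 154315 = -10 + 154315 = 154305$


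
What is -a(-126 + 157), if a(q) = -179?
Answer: 179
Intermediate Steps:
-a(-126 + 157) = -1*(-179) = 179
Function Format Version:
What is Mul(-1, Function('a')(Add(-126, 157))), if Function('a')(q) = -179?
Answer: 179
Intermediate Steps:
Mul(-1, Function('a')(Add(-126, 157))) = Mul(-1, -179) = 179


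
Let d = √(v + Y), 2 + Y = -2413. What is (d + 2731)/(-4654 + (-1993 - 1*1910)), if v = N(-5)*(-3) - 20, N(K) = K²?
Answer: -2731/8557 - I*√2510/8557 ≈ -0.31915 - 0.0058548*I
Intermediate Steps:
Y = -2415 (Y = -2 - 2413 = -2415)
v = -95 (v = (-5)²*(-3) - 20 = 25*(-3) - 20 = -75 - 20 = -95)
d = I*√2510 (d = √(-95 - 2415) = √(-2510) = I*√2510 ≈ 50.1*I)
(d + 2731)/(-4654 + (-1993 - 1*1910)) = (I*√2510 + 2731)/(-4654 + (-1993 - 1*1910)) = (2731 + I*√2510)/(-4654 + (-1993 - 1910)) = (2731 + I*√2510)/(-4654 - 3903) = (2731 + I*√2510)/(-8557) = (2731 + I*√2510)*(-1/8557) = -2731/8557 - I*√2510/8557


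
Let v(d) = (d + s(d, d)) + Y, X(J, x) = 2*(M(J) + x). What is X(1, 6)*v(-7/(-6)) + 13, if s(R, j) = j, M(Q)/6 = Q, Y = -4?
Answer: -27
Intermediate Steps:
M(Q) = 6*Q
X(J, x) = 2*x + 12*J (X(J, x) = 2*(6*J + x) = 2*(x + 6*J) = 2*x + 12*J)
v(d) = -4 + 2*d (v(d) = (d + d) - 4 = 2*d - 4 = -4 + 2*d)
X(1, 6)*v(-7/(-6)) + 13 = (2*6 + 12*1)*(-4 + 2*(-7/(-6))) + 13 = (12 + 12)*(-4 + 2*(-7*(-⅙))) + 13 = 24*(-4 + 2*(7/6)) + 13 = 24*(-4 + 7/3) + 13 = 24*(-5/3) + 13 = -40 + 13 = -27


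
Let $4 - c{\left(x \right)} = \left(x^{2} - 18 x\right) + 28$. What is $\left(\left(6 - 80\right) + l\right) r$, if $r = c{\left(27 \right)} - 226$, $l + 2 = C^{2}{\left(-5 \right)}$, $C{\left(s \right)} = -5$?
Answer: $25143$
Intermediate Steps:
$l = 23$ ($l = -2 + \left(-5\right)^{2} = -2 + 25 = 23$)
$c{\left(x \right)} = -24 - x^{2} + 18 x$ ($c{\left(x \right)} = 4 - \left(\left(x^{2} - 18 x\right) + 28\right) = 4 - \left(28 + x^{2} - 18 x\right) = -24 - x^{2} + 18 x$)
$r = -493$ ($r = \left(-24 - 27^{2} + 18 \cdot 27\right) - 226 = \left(-24 - 729 + 486\right) - 226 = -267 - 226 = -493$)
$\left(\left(6 - 80\right) + l\right) r = \left(\left(6 - 80\right) + 23\right) \left(-493\right) = \left(-74 + 23\right) \left(-493\right) = \left(-51\right) \left(-493\right) = 25143$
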